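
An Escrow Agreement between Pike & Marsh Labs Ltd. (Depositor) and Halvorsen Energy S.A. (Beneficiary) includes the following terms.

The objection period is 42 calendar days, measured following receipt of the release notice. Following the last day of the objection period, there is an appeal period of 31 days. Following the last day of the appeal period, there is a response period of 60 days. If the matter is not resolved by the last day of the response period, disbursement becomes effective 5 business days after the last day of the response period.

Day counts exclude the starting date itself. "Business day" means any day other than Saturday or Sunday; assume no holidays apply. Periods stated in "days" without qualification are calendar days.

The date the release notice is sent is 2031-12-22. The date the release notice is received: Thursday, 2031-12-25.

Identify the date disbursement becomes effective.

2032-05-13

The last day of the objection period: 42 calendar days after 2031-12-25 is 2032-02-05.
The last day of the appeal period: 31 calendar days after 2032-02-05 is 2032-03-07.
The last day of the response period: 2032-03-07 + 60 days = 2032-05-06.
The date disbursement becomes effective: 5 business days after Thursday, 2032-05-06, skipping weekends — May 7, May 10, May 11, May 12, May 13 — lands on Thursday, 2032-05-13.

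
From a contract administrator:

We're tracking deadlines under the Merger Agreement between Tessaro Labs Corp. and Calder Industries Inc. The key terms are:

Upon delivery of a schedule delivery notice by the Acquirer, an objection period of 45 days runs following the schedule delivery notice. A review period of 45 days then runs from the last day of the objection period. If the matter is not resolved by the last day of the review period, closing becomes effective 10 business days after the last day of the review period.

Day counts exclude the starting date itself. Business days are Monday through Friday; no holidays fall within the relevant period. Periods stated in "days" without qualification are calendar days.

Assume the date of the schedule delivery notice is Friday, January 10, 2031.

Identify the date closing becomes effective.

April 24, 2031

The last day of the objection period: 45 calendar days after January 10, 2031 is February 24, 2031.
The last day of the review period: 45 calendar days after February 24, 2031 is April 10, 2031.
The date closing becomes effective: counting 10 business days from Thursday, April 10, 2031 (Apr 11, Apr 14, Apr 15, Apr 16, Apr 17, Apr 18, Apr 21, Apr 22, Apr 23, Apr 24, skipping weekends) reaches Thursday, April 24, 2031.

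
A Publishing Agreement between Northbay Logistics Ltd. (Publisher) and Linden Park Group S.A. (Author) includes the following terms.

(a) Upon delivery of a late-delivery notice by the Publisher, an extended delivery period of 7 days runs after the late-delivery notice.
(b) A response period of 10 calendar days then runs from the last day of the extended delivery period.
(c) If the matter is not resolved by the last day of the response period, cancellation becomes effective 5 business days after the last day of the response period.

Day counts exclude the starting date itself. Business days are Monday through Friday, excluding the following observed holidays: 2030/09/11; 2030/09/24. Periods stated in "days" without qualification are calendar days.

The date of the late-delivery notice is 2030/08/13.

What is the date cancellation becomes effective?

The last day of the extended delivery period: 2030/08/13 + 7 days = 2030/08/20.
Adding 10 calendar days to 2030/08/20 gives 2030/08/30, which is the last day of the response period.
The date cancellation becomes effective: counting 5 business days from Friday, 2030/08/30 (Sep 2, Sep 3, Sep 4, Sep 5, Sep 6, skipping weekends) reaches Friday, 2030/09/06.

2030/09/06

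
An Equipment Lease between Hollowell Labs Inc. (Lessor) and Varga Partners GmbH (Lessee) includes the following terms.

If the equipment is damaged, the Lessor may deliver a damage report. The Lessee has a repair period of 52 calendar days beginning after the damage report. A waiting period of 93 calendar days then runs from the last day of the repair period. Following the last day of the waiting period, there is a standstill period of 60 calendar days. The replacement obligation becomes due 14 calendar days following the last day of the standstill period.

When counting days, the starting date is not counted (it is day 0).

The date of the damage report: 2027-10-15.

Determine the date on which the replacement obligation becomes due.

Adding 52 calendar days to 2027-10-15 gives 2027-12-06, which is the last day of the repair period.
The last day of the waiting period: 2027-12-06 + 93 days = 2028-03-08.
The last day of the standstill period: 2028-03-08 + 60 days = 2028-05-07.
The date on which the replacement obligation becomes due: 2028-05-07 + 14 days = 2028-05-21.

2028-05-21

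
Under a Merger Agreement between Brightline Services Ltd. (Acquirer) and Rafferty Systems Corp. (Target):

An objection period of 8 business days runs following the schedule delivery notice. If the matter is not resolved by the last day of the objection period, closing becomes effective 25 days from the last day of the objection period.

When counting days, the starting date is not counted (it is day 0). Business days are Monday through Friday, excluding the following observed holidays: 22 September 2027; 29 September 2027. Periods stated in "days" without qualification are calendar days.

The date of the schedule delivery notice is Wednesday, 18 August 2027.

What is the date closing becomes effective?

The last day of the objection period: 8 business days after Wednesday, 18 August 2027, skipping weekends — Aug 19, Aug 20, Aug 23, Aug 24, Aug 25, Aug 26, Aug 27, Aug 30 — lands on Monday, 30 August 2027.
The date closing becomes effective: 25 calendar days after 30 August 2027 is 24 September 2027.

24 September 2027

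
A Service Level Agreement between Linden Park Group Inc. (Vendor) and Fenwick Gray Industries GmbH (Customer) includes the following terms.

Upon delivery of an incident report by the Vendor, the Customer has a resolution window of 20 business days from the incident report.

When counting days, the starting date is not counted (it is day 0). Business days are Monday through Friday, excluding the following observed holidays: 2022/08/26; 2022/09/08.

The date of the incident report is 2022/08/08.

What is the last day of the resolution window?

From Monday, 2022/08/08, 20 business days (Aug 9, Aug 10, Aug 11, Aug 12, …, Sep 2, Sep 5, Sep 6, skipping weekends and the listed holiday on Aug 26) brings us to Tuesday, 2022/09/06, which is the last day of the resolution window.

2022/09/06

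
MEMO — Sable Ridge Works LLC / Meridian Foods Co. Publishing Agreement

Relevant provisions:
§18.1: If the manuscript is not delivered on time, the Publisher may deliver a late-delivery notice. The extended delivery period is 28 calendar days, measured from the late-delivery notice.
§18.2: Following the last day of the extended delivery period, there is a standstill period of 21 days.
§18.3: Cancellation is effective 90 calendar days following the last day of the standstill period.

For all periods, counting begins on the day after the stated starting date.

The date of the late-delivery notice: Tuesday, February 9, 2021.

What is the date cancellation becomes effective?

Adding 28 calendar days to February 9, 2021 gives March 9, 2021, which is the last day of the extended delivery period.
The last day of the standstill period: 21 calendar days after March 9, 2021 is March 30, 2021.
The date cancellation becomes effective: March 30, 2021 + 90 days = June 28, 2021.

June 28, 2021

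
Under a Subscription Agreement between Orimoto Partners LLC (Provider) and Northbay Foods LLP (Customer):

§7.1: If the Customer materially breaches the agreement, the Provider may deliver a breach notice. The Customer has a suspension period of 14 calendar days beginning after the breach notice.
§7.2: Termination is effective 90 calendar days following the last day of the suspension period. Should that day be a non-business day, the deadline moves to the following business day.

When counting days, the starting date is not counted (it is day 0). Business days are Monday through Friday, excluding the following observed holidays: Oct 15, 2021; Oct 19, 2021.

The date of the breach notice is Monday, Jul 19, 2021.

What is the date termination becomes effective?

Nov 1, 2021

The last day of the suspension period: 14 calendar days after Jul 19, 2021 is Aug 2, 2021.
Adding 90 calendar days to Aug 2, 2021 gives Oct 31, 2021, which is the date termination becomes effective. That falls on a Sunday, so it rolls to the next business day, Monday, Nov 1, 2021.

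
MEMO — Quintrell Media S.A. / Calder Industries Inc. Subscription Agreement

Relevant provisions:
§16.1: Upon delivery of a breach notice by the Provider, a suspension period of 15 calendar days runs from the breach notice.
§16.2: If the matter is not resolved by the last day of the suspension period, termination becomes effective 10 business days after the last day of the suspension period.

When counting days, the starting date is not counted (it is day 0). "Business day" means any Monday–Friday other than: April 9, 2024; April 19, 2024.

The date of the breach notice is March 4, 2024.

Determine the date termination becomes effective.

Adding 15 calendar days to March 4, 2024 gives March 19, 2024, which is the last day of the suspension period.
The date termination becomes effective: counting 10 business days from Tuesday, March 19, 2024 (Mar 20, Mar 21, Mar 22, Mar 25, Mar 26, Mar 27, Mar 28, Mar 29, Apr 1, Apr 2, skipping weekends) reaches Tuesday, April 2, 2024.

April 2, 2024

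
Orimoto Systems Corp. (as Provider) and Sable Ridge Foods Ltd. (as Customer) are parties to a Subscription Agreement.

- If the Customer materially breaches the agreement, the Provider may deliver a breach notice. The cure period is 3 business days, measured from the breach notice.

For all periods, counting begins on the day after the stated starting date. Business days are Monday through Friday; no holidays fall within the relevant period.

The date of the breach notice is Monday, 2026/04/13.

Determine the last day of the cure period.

2026/04/16

From Monday, 2026/04/13, 3 business days (Apr 14, Apr 15, Apr 16, skipping weekends) brings us to Thursday, 2026/04/16, which is the last day of the cure period.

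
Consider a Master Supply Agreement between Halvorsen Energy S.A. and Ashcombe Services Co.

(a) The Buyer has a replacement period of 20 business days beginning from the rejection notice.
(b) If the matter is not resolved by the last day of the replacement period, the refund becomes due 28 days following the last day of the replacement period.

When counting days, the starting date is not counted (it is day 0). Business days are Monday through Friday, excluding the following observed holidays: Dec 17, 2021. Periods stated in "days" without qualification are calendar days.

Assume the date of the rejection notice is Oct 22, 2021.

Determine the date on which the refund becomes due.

Dec 17, 2021

The last day of the replacement period: 20 business days after Friday, Oct 22, 2021, skipping weekends — Oct 25, Oct 26, Oct 27, Oct 28, …, Nov 17, Nov 18, Nov 19 — lands on Friday, Nov 19, 2021.
The date on which the refund becomes due: 28 calendar days after Nov 19, 2021 is Dec 17, 2021.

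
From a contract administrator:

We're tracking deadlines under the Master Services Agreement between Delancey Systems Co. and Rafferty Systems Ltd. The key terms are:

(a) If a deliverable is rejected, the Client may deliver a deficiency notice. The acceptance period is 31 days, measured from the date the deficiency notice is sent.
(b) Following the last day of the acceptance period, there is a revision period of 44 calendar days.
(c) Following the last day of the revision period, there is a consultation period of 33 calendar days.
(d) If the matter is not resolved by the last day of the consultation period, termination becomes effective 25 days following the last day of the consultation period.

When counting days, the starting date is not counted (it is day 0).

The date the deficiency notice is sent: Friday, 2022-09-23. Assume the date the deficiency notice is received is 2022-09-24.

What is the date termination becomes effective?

2023-02-03

The last day of the acceptance period: 2022-09-23 + 31 days = 2022-10-24.
The last day of the revision period: 44 calendar days after 2022-10-24 is 2022-12-07.
The last day of the consultation period: 2022-12-07 + 33 days = 2023-01-09.
The date termination becomes effective: 25 calendar days after 2023-01-09 is 2023-02-03.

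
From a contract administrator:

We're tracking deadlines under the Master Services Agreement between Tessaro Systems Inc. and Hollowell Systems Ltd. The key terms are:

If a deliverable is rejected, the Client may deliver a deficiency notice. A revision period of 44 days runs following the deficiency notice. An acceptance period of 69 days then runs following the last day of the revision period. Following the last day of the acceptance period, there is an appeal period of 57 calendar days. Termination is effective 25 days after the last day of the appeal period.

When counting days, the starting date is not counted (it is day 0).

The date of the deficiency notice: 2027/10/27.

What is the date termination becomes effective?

2028/05/09

The last day of the revision period: 44 calendar days after 2027/10/27 is 2027/12/10.
The last day of the acceptance period: 69 calendar days after 2027/12/10 is 2028/02/17.
The last day of the appeal period: 57 calendar days after 2028/02/17 is 2028/04/14.
The date termination becomes effective: 25 calendar days after 2028/04/14 is 2028/05/09.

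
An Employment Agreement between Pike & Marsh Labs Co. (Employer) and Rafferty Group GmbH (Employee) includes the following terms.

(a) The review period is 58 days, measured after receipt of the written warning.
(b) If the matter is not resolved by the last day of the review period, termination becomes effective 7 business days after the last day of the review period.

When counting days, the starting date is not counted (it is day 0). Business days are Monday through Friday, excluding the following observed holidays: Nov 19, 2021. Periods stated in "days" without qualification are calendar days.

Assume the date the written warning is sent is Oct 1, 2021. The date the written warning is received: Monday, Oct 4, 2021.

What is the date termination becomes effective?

Adding 58 calendar days to Oct 4, 2021 gives Dec 1, 2021, which is the last day of the review period.
From Wednesday, Dec 1, 2021, 7 business days (Dec 2, Dec 3, Dec 6, Dec 7, Dec 8, Dec 9, Dec 10, skipping weekends) brings us to Friday, Dec 10, 2021, which is the date termination becomes effective.

Dec 10, 2021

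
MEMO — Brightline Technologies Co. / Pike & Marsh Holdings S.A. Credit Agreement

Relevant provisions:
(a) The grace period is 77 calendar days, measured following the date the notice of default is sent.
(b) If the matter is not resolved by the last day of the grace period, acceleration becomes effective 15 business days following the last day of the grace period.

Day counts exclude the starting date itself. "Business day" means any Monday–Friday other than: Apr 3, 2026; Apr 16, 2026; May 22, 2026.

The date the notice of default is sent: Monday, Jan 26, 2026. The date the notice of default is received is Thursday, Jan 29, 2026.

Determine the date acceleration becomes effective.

May 5, 2026

The last day of the grace period: 77 calendar days after Jan 26, 2026 is Apr 13, 2026.
From Monday, Apr 13, 2026, 15 business days (Apr 14, Apr 15, Apr 17, Apr 20, …, May 1, May 4, May 5, skipping weekends and the listed holiday on Apr 16) brings us to Tuesday, May 5, 2026, which is the date acceleration becomes effective.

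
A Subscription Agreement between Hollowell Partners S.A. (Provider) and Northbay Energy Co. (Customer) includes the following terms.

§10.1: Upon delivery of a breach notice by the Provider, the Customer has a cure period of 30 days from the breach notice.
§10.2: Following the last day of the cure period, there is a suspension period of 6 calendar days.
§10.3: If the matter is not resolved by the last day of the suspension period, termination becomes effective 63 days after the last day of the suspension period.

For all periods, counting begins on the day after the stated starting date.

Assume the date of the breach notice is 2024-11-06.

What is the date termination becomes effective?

2025-02-13

Adding 30 calendar days to 2024-11-06 gives 2024-12-06, which is the last day of the cure period.
The last day of the suspension period: 6 calendar days after 2024-12-06 is 2024-12-12.
The date termination becomes effective: 63 calendar days after 2024-12-12 is 2025-02-13.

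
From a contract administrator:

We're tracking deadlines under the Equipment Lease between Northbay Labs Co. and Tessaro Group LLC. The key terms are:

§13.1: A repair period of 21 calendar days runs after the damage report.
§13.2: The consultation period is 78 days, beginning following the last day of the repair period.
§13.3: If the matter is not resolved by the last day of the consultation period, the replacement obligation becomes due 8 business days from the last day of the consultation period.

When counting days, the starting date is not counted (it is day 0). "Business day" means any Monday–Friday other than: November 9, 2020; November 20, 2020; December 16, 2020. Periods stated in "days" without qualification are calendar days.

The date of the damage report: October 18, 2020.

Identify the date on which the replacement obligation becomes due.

Adding 21 calendar days to October 18, 2020 gives November 8, 2020, which is the last day of the repair period.
The last day of the consultation period: November 8, 2020 + 78 days = January 25, 2021.
The date on which the replacement obligation becomes due: counting 8 business days from Monday, January 25, 2021 (Jan 26, Jan 27, Jan 28, Jan 29, Feb 1, Feb 2, Feb 3, Feb 4, skipping weekends) reaches Thursday, February 4, 2021.

February 4, 2021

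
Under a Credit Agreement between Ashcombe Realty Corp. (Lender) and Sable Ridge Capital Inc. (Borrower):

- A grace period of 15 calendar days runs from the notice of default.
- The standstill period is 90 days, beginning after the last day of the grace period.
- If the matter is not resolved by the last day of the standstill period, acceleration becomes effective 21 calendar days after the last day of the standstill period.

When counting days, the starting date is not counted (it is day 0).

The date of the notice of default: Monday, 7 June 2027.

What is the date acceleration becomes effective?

Adding 15 calendar days to 7 June 2027 gives 22 June 2027, which is the last day of the grace period.
The last day of the standstill period: 90 calendar days after 22 June 2027 is 20 September 2027.
The date acceleration becomes effective: 21 calendar days after 20 September 2027 is 11 October 2027.

11 October 2027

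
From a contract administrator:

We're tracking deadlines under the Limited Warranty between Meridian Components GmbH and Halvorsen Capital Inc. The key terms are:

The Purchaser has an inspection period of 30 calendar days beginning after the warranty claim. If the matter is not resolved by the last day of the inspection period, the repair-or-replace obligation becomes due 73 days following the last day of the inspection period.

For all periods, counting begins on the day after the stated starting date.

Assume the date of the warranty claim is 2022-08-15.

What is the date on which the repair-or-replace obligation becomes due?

2022-11-26

The last day of the inspection period: 2022-08-15 + 30 days = 2022-09-14.
The date on which the repair-or-replace obligation becomes due: 73 calendar days after 2022-09-14 is 2022-11-26.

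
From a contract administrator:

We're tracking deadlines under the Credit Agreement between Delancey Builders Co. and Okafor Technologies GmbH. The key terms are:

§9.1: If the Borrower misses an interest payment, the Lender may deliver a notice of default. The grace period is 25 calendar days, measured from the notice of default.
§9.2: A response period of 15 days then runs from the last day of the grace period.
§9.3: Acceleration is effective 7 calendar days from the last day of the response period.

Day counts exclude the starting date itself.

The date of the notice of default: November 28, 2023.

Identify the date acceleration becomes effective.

January 14, 2024

The last day of the grace period: November 28, 2023 + 25 days = December 23, 2023.
The last day of the response period: December 23, 2023 + 15 days = January 7, 2024.
The date acceleration becomes effective: 7 calendar days after January 7, 2024 is January 14, 2024.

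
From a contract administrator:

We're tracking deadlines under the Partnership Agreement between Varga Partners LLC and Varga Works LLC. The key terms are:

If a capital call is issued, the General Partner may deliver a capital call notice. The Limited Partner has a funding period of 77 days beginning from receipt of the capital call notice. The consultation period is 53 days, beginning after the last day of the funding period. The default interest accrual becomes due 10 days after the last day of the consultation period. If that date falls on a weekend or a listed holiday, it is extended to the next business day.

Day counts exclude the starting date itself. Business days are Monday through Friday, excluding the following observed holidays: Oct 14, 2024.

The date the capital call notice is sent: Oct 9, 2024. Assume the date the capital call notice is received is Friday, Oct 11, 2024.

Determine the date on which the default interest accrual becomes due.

The last day of the funding period: 77 calendar days after Oct 11, 2024 is Dec 27, 2024.
The last day of the consultation period: Dec 27, 2024 + 53 days = Feb 18, 2025.
The date on which the default interest accrual becomes due: Feb 18, 2025 + 10 days = Feb 28, 2025. Feb 28, 2025 is a Friday and is not a listed holiday, so no roll-forward applies.

Feb 28, 2025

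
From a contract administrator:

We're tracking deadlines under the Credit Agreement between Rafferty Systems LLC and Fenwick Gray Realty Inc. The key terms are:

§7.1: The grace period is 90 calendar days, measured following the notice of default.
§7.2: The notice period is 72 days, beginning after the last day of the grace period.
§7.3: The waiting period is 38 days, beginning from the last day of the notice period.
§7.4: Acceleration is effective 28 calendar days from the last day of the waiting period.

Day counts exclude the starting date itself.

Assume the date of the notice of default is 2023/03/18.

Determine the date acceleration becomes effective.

2023/11/01

Adding 90 calendar days to 2023/03/18 gives 2023/06/16, which is the last day of the grace period.
Adding 72 calendar days to 2023/06/16 gives 2023/08/27, which is the last day of the notice period.
Adding 38 calendar days to 2023/08/27 gives 2023/10/04, which is the last day of the waiting period.
The date acceleration becomes effective: 28 calendar days after 2023/10/04 is 2023/11/01.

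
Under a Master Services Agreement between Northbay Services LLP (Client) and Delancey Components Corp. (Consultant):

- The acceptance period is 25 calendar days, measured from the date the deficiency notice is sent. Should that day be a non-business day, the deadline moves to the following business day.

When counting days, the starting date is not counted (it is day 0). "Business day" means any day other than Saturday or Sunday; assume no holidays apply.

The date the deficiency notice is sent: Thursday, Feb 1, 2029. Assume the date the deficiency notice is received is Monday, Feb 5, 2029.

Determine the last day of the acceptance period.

Feb 26, 2029

The last day of the acceptance period: Feb 1, 2029 + 25 days = Feb 26, 2029. Feb 26, 2029 is a Monday, so no roll-forward applies.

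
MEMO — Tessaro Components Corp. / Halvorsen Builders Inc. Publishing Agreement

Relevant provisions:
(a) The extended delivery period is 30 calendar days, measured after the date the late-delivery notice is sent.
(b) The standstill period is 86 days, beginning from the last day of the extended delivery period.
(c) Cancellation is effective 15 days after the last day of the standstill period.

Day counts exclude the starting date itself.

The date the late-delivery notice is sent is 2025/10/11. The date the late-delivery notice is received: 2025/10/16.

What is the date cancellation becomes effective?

2026/02/19

The last day of the extended delivery period: 2025/10/11 + 30 days = 2025/11/10.
Adding 86 calendar days to 2025/11/10 gives 2026/02/04, which is the last day of the standstill period.
The date cancellation becomes effective: 2026/02/04 + 15 days = 2026/02/19.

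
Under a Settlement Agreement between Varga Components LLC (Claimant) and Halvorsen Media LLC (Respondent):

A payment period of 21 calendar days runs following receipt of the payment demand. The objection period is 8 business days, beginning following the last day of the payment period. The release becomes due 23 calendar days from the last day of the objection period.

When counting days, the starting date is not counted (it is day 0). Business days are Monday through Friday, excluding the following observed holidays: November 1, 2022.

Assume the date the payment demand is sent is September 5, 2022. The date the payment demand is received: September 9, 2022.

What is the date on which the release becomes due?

November 4, 2022

Adding 21 calendar days to September 9, 2022 gives September 30, 2022, which is the last day of the payment period.
The last day of the objection period: counting 8 business days from Friday, September 30, 2022 (Oct 3, Oct 4, Oct 5, Oct 6, Oct 7, Oct 10, Oct 11, Oct 12, skipping weekends) reaches Wednesday, October 12, 2022.
The date on which the release becomes due: 23 calendar days after October 12, 2022 is November 4, 2022.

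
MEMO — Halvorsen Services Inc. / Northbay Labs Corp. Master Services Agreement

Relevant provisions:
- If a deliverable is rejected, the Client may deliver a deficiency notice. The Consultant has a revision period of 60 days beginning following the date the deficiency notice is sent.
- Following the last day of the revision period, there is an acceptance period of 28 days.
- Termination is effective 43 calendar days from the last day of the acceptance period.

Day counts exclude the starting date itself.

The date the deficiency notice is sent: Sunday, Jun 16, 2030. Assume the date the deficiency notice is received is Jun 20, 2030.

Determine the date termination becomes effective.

The last day of the revision period: 60 calendar days after Jun 16, 2030 is Aug 15, 2030.
The last day of the acceptance period: Aug 15, 2030 + 28 days = Sep 12, 2030.
The date termination becomes effective: 43 calendar days after Sep 12, 2030 is Oct 25, 2030.

Oct 25, 2030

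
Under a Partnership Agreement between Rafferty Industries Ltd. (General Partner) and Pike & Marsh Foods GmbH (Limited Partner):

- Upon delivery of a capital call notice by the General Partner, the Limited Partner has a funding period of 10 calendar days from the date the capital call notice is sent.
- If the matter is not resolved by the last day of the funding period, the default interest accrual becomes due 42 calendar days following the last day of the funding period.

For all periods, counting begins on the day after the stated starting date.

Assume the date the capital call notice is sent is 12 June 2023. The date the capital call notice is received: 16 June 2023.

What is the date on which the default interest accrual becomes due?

3 August 2023

Adding 10 calendar days to 12 June 2023 gives 22 June 2023, which is the last day of the funding period.
Adding 42 calendar days to 22 June 2023 gives 3 August 2023, which is the date on which the default interest accrual becomes due.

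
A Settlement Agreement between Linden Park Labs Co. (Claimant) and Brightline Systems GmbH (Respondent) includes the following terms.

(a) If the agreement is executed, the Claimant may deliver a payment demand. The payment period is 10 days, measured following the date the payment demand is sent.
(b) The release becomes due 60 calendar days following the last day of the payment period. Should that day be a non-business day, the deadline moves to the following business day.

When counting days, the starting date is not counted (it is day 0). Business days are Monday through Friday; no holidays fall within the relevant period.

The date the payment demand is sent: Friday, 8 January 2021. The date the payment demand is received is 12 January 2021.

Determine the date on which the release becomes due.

19 March 2021

The last day of the payment period: 8 January 2021 + 10 days = 18 January 2021.
The date on which the release becomes due: 18 January 2021 + 60 days = 19 March 2021. 19 March 2021 is a Friday, so no roll-forward applies.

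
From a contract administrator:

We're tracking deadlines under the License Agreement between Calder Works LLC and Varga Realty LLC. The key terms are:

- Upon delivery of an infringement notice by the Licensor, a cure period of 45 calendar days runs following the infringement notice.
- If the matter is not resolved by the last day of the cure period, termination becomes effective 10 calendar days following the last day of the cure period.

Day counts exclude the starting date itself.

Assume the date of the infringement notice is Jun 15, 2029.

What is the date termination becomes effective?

The last day of the cure period: 45 calendar days after Jun 15, 2029 is Jul 30, 2029.
Adding 10 calendar days to Jul 30, 2029 gives Aug 9, 2029, which is the date termination becomes effective.

Aug 9, 2029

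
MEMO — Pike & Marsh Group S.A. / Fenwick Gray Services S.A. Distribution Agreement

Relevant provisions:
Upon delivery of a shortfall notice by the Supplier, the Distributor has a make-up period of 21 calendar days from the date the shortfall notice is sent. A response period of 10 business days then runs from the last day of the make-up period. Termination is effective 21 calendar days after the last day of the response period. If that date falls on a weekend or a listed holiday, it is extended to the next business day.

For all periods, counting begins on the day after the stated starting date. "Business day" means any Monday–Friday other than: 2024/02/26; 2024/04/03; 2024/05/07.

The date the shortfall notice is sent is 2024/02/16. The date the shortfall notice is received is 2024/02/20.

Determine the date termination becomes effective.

2024/04/12

The last day of the make-up period: 2024/02/16 + 21 days = 2024/03/08.
The last day of the response period: 10 business days after Friday, 2024/03/08, skipping weekends — Mar 11, Mar 12, Mar 13, Mar 14, Mar 15, Mar 18, Mar 19, Mar 20, Mar 21, Mar 22 — lands on Friday, 2024/03/22.
The date termination becomes effective: 21 calendar days after 2024/03/22 is 2024/04/12. 2024/04/12 is a Friday and is not a listed holiday, so no roll-forward applies.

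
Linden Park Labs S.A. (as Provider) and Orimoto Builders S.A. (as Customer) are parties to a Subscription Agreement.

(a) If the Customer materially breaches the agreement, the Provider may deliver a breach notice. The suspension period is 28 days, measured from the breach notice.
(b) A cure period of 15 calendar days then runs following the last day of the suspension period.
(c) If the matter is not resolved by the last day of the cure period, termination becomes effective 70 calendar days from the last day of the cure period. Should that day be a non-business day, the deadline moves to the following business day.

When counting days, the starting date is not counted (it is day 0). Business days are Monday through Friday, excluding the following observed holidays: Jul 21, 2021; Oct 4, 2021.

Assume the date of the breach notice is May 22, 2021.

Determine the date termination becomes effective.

The last day of the suspension period: 28 calendar days after May 22, 2021 is Jun 19, 2021.
The last day of the cure period: 15 calendar days after Jun 19, 2021 is Jul 4, 2021.
The date termination becomes effective: 70 calendar days after Jul 4, 2021 is Sep 12, 2021. That falls on a Sunday, so it rolls to the next business day, Monday, Sep 13, 2021.

Sep 13, 2021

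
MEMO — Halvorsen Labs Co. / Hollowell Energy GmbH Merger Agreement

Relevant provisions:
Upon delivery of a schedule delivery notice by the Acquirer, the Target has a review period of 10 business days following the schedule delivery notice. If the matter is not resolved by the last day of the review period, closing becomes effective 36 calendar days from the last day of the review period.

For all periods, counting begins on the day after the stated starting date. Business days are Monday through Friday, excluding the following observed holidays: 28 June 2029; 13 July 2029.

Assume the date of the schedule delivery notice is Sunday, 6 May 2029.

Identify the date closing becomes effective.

23 June 2029

From Sunday, 6 May 2029, 10 business days (May 7, May 8, May 9, May 10, May 11, May 14, May 15, May 16, May 17, May 18, skipping weekends) brings us to Friday, 18 May 2029, which is the last day of the review period.
The date closing becomes effective: 36 calendar days after 18 May 2029 is 23 June 2029.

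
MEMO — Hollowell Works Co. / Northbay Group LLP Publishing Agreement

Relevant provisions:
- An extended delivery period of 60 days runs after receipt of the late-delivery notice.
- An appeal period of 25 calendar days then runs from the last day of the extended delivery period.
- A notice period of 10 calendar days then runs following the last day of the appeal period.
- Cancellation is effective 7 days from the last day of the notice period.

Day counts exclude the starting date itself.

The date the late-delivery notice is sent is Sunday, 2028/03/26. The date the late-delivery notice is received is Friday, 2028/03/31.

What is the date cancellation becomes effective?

2028/07/11

Adding 60 calendar days to 2028/03/31 gives 2028/05/30, which is the last day of the extended delivery period.
The last day of the appeal period: 25 calendar days after 2028/05/30 is 2028/06/24.
Adding 10 calendar days to 2028/06/24 gives 2028/07/04, which is the last day of the notice period.
The date cancellation becomes effective: 2028/07/04 + 7 days = 2028/07/11.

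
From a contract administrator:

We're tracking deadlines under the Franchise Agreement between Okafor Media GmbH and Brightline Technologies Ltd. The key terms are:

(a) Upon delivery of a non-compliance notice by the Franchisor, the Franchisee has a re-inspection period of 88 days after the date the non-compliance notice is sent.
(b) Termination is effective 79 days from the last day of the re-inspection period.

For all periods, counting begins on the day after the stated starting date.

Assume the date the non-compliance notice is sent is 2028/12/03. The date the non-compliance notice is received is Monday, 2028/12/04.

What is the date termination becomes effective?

The last day of the re-inspection period: 88 calendar days after 2028/12/03 is 2029/03/01.
The date termination becomes effective: 79 calendar days after 2029/03/01 is 2029/05/19.

2029/05/19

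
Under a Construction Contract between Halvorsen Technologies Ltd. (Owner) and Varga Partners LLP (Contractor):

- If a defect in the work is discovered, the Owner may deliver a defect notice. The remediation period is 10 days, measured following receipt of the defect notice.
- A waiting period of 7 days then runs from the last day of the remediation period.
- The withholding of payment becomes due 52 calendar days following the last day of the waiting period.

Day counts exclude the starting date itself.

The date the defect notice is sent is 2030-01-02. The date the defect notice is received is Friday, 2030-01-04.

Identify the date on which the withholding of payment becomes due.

2030-03-14

Adding 10 calendar days to 2030-01-04 gives 2030-01-14, which is the last day of the remediation period.
The last day of the waiting period: 2030-01-14 + 7 days = 2030-01-21.
Adding 52 calendar days to 2030-01-21 gives 2030-03-14, which is the date on which the withholding of payment becomes due.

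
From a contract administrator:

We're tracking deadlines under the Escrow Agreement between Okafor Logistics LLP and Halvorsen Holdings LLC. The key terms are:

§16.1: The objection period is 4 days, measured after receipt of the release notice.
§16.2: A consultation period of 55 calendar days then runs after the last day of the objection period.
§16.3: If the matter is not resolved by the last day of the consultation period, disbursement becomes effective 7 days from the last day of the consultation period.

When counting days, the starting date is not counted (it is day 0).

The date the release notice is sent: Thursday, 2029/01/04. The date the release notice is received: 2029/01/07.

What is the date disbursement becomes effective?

2029/03/14

The last day of the objection period: 2029/01/07 + 4 days = 2029/01/11.
Adding 55 calendar days to 2029/01/11 gives 2029/03/07, which is the last day of the consultation period.
Adding 7 calendar days to 2029/03/07 gives 2029/03/14, which is the date disbursement becomes effective.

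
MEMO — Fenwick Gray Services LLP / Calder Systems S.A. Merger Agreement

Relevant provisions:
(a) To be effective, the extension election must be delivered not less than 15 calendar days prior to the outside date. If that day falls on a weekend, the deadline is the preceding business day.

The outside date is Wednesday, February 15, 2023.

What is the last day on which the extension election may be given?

Counting back 15 calendar days from February 15, 2023 gives January 31, 2023. That is a Tuesday, so no adjustment is needed.

January 31, 2023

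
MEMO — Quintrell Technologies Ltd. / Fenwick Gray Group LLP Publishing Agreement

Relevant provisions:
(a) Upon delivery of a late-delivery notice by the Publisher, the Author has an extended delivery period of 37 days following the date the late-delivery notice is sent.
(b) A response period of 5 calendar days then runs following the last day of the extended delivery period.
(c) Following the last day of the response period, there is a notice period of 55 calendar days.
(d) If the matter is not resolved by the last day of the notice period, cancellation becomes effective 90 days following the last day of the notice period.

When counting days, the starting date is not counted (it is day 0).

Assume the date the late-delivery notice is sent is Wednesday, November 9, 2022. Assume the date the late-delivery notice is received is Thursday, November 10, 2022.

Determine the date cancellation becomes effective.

The last day of the extended delivery period: November 9, 2022 + 37 days = December 16, 2022.
The last day of the response period: 5 calendar days after December 16, 2022 is December 21, 2022.
The last day of the notice period: December 21, 2022 + 55 days = February 14, 2023.
The date cancellation becomes effective: February 14, 2023 + 90 days = May 15, 2023.

May 15, 2023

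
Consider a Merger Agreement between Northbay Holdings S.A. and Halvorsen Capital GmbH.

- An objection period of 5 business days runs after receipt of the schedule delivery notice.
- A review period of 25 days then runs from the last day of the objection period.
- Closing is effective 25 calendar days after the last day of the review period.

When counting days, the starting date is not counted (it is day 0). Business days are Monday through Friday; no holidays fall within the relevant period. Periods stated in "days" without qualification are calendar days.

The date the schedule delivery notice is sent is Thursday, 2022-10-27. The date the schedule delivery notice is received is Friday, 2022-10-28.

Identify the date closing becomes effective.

2022-12-24

The last day of the objection period: 5 business days after Friday, 2022-10-28, skipping weekends — Oct 31, Nov 1, Nov 2, Nov 3, Nov 4 — lands on Friday, 2022-11-04.
Adding 25 calendar days to 2022-11-04 gives 2022-11-29, which is the last day of the review period.
The date closing becomes effective: 25 calendar days after 2022-11-29 is 2022-12-24.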